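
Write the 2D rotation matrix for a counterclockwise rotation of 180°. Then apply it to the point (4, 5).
R = [[-1, 0], [0, -1]]; R·(4, 5) = (-4, -5)

Rotation matrix formula: R(θ) = [[cos θ, -sin θ], [sin θ, cos θ]]
For θ = 180°:
cos(180°) = -1
sin(180°) = 0
R = [[-1, 0], [0, -1]]
Apply to (4, 5): [-1·4 + (0)·5, 0·4 + -1·5] = (-4, -5)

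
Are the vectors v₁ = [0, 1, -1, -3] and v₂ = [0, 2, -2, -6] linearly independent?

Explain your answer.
No, linearly dependent (v₂ = 2·v₁)

Check whether there is a scalar k with v₂ = k·v₁.
Comparing components, k = 2 satisfies 2·[0, 1, -1, -3] = [0, 2, -2, -6].
Since v₂ is a scalar multiple of v₁, the two vectors are linearly dependent.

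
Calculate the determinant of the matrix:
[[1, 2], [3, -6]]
-12

For a 2×2 matrix [[a, b], [c, d]], det = ad - bc
det = (1)(-6) - (2)(3) = -6 - 6 = -12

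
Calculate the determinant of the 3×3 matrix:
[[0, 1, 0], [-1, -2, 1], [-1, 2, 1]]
0

Expansion along first row:
det = 0·det([[-2,1],[2,1]]) - 1·det([[-1,1],[-1,1]]) + 0·det([[-1,-2],[-1,2]])
    = 0·(-2·1 - 1·2) - 1·(-1·1 - 1·-1) + 0·(-1·2 - -2·-1)
    = 0·-4 - 1·0 + 0·-4
    = 0 + 0 + 0 = 0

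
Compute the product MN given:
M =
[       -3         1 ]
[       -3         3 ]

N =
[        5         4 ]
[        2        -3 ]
MN =
[      -13       -15 ]
[       -9       -21 ]

Matrix multiplication: (MN)[i][j] = sum over k of M[i][k] * N[k][j].
  (MN)[0][0] = (-3)*(5) + (1)*(2) = -13
  (MN)[0][1] = (-3)*(4) + (1)*(-3) = -15
  (MN)[1][0] = (-3)*(5) + (3)*(2) = -9
  (MN)[1][1] = (-3)*(4) + (3)*(-3) = -21
MN =
[      -13       -15 ]
[       -9       -21 ]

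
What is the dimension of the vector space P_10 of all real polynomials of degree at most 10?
Dimension = 11

A polynomial of degree at most 10 can be written as a₀ + a₁x + a₂x² + … + a_10x^10, with 11 free coefficients a₀, …, a_10.
The set {1, x, x², …, x^10} is a basis: it spans P_10 (every such polynomial is a linear combination of these) and is linearly independent (a polynomial is zero iff all its coefficients are zero).
Therefore dim(P_10) = 10 + 1 = 11.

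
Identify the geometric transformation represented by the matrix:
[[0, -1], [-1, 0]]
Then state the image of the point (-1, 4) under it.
reflection across the line y = -x; image of (-1, 4) is (-4, 1)

This is a symmetric orthogonal matrix with determinant -1, which characterizes a reflection in ℝ².
The matrix [[0, -1], [-1, 0]] represents: reflection across the line y = -x.
Applying it to (-1, 4): [0·-1 + -1·4, -1·-1 + 0·4] = (-4, 1).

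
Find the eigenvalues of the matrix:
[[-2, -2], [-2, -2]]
λ = -4 and λ = 0

Characteristic equation: det(A - λI) = 0
λ² - (trace)λ + (det) = 0
λ² - (-4)λ + (0) = 0
λ² + 4λ + 0 = 0
Solving: λ = -4, 0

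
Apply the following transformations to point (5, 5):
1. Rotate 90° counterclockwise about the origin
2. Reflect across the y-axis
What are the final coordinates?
(5, 5)

Step 1: Rotate 90° → (-5, 5)
Step 2: Reflect across the y-axis → (5, 5)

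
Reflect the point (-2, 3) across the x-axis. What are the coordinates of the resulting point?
(-2, -3)

Reflection across x-axis: (-2, 3) → (-2, -3)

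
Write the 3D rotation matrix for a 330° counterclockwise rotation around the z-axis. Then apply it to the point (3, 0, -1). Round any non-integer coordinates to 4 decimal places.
R = [[√3/2, 1/2, 0], [-1/2, √3/2, 0], [0, 0, 1]]; R·(3, 0, -1) = (2.5981, -1.5000, -1.0000)

Rotation matrix for 330° around z-axis:
cos(330°) = √3/2, sin(330°) = -1/2
R = [[√3/2, 1/2, 0], [-1/2, √3/2, 0], [0, 0, 1]]
Apply to (3, 0, -1): R·[3, 0, -1]ᵀ = (2.5981, -1.5000, -1.0000)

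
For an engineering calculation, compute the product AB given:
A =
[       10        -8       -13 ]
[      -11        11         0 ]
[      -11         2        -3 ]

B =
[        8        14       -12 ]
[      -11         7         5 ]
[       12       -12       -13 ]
AB =
[       12       240         9 ]
[     -209       -77       187 ]
[     -146      -104       181 ]

Matrix multiplication: (AB)[i][j] = sum over k of A[i][k] * B[k][j].
  (AB)[0][0] = (10)*(8) + (-8)*(-11) + (-13)*(12) = 12
  (AB)[0][1] = (10)*(14) + (-8)*(7) + (-13)*(-12) = 240
  (AB)[0][2] = (10)*(-12) + (-8)*(5) + (-13)*(-13) = 9
  (AB)[1][0] = (-11)*(8) + (11)*(-11) + (0)*(12) = -209
  (AB)[1][1] = (-11)*(14) + (11)*(7) + (0)*(-12) = -77
  (AB)[1][2] = (-11)*(-12) + (11)*(5) + (0)*(-13) = 187
  (AB)[2][0] = (-11)*(8) + (2)*(-11) + (-3)*(12) = -146
  (AB)[2][1] = (-11)*(14) + (2)*(7) + (-3)*(-12) = -104
  (AB)[2][2] = (-11)*(-12) + (2)*(5) + (-3)*(-13) = 181
AB =
[       12       240         9 ]
[     -209       -77       187 ]
[     -146      -104       181 ]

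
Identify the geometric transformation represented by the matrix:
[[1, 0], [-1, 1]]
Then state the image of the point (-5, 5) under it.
vertical shear with factor -1; image of (-5, 5) is (-5, 10)

The matrix [[1, 0], [k, 1]] sends (x, y) to (x, -1x + y), leaving the x-coordinate fixed: a vertical shear.
The matrix [[1, 0], [-1, 1]] represents: vertical shear with factor -1.
Applying it to (-5, 5): [1·-5 + 0·5, -1·-5 + 1·5] = (-5, 10).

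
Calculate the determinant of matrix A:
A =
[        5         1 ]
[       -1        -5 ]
det(A) = -24

For a 2×2 matrix [[a, b], [c, d]], det = a*d - b*c.
det(A) = (5)*(-5) - (1)*(-1) = -25 + 1 = -24.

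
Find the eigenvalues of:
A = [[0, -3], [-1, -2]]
λ = -3, 1

Solve det(A - λI) = 0. For a 2×2 matrix this is λ² - (trace)λ + det = 0.
trace(A) = 0 - 2 = -2.
det(A) = (0)*(-2) - (-3)*(-1) = 0 - 3 = -3.
Characteristic equation: λ² - (-2)λ + (-3) = 0.
Discriminant: (-2)² - 4*(-3) = 4 + 12 = 16.
Roots: λ = (-2 ± √16) / 2 = -3, 1.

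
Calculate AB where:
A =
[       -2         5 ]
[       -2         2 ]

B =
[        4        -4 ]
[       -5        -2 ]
AB =
[      -33        -2 ]
[      -18         4 ]

Matrix multiplication: (AB)[i][j] = sum over k of A[i][k] * B[k][j].
  (AB)[0][0] = (-2)*(4) + (5)*(-5) = -33
  (AB)[0][1] = (-2)*(-4) + (5)*(-2) = -2
  (AB)[1][0] = (-2)*(4) + (2)*(-5) = -18
  (AB)[1][1] = (-2)*(-4) + (2)*(-2) = 4
AB =
[      -33        -2 ]
[      -18         4 ]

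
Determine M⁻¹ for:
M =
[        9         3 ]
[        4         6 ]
det(M) = 42
M⁻¹ =
[      1/7     -1/14 ]
[    -2/21      3/14 ]

For a 2×2 matrix M = [[a, b], [c, d]] with det(M) ≠ 0, M⁻¹ = (1/det(M)) * [[d, -b], [-c, a]].
det(M) = (9)*(6) - (3)*(4) = 54 - 12 = 42.
M⁻¹ = (1/42) * [[6, -3], [-4, 9]].
Dividing each entry by 42 and reducing:
M⁻¹ =
[      1/7     -1/14 ]
[    -2/21      3/14 ]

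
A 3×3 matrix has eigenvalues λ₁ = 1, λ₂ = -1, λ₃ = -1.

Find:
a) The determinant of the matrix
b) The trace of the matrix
det = 1, trace = -1

Two standard eigenvalue identities:
- det(A) equals the product of the eigenvalues (counted with multiplicity).
- trace(A) equals the sum of the eigenvalues.
det(A) = (1)*(-1)*(-1) = 1.
trace(A) = 1 - 1 - 1 = -1.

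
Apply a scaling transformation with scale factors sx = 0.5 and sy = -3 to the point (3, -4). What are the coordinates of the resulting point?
(1.5, 12)

Scaling matrix:
[[0.50, 0], [0, -3]]
Result: (3 × 0.5, -4 × -3) = (1.5, 12)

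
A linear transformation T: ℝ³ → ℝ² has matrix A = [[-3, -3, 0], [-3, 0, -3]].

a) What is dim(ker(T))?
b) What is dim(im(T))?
dim(ker) = 1, dim(im) = 2

The two rows are not scalar multiples of one another (no single k satisfies row 2 = k × row 1), so they are linearly independent.
Thus rank(A) = 2.
dim(im(T)) = rank(A) = 2.
By the rank-nullity theorem applied to T: ℝ³ → ℝ², rank(A) + nullity(A) = 3 (the domain dimension), so dim(ker(T)) = 3 - 2 = 1.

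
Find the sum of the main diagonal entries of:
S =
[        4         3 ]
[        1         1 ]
tr(S) = 4 + 1 = 5

The trace of a square matrix is the sum of its diagonal entries.
Diagonal entries of S: S[0][0] = 4, S[1][1] = 1.
tr(S) = 4 + 1 = 5.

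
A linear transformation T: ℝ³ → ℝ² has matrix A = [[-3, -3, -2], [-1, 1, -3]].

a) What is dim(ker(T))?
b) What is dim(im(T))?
dim(ker) = 1, dim(im) = 2

The two rows are not scalar multiples of one another (no single k satisfies row 2 = k × row 1), so they are linearly independent.
Thus rank(A) = 2.
dim(im(T)) = rank(A) = 2.
By the rank-nullity theorem applied to T: ℝ³ → ℝ², rank(A) + nullity(A) = 3 (the domain dimension), so dim(ker(T)) = 3 - 2 = 1.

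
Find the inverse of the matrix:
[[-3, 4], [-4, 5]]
[[5, -4], [4, -3]]

For [[a,b],[c,d]], inverse = (1/det)·[[d,-b],[-c,a]]
det = -3·5 - 4·-4 = 1
Inverse = (1/1)·[[5, -4], [4, -3]]
        = [[5, -4], [4, -3]]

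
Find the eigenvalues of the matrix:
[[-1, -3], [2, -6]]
λ = -4 and λ = -3

Characteristic equation: det(A - λI) = 0
λ² - (trace)λ + (det) = 0
λ² - (-7)λ + (12) = 0
λ² + 7λ + 12 = 0
Solving: λ = -4, -3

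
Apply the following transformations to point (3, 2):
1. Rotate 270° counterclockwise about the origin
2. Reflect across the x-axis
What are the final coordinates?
(2, 3)

Step 1: Rotate 270° → (2, -3)
Step 2: Reflect across the x-axis → (2, 3)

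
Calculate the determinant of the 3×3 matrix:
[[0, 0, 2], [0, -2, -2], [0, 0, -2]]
0

Expansion along first row:
det = 0·det([[-2,-2],[0,-2]]) - 0·det([[0,-2],[0,-2]]) + 2·det([[0,-2],[0,0]])
    = 0·(-2·-2 - -2·0) - 0·(0·-2 - -2·0) + 2·(0·0 - -2·0)
    = 0·4 - 0·0 + 2·0
    = 0 + 0 + 0 = 0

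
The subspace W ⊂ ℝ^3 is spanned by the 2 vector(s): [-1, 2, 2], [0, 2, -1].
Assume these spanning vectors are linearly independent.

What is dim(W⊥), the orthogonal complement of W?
dim(W⊥) = 1

For any subspace W of ℝ^n, dim(W) + dim(W⊥) = n (the whole-space dimension).
Here the given 2 vectors are linearly independent, so dim(W) = 2.
Thus dim(W⊥) = n - dim(W) = 3 - 2 = 1.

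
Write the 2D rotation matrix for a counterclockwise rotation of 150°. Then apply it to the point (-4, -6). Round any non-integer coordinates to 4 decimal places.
R = [[-√3/2, -1/2], [1/2, -√3/2]]; R·(-4, -6) = (6.4641, 3.1962)

Rotation matrix formula: R(θ) = [[cos θ, -sin θ], [sin θ, cos θ]]
For θ = 150°:
cos(150°) = -√3/2
sin(150°) = 1/2
R = [[-√3/2, -1/2], [1/2, -√3/2]]
Apply to (-4, -6): [-√3/2·-4 + (-1/2)·-6, 1/2·-4 + -√3/2·-6] = (6.4641, 3.1962)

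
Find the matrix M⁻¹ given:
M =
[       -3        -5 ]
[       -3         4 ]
det(M) = -27
M⁻¹ =
[    -4/27     -5/27 ]
[     -1/9       1/9 ]

For a 2×2 matrix M = [[a, b], [c, d]] with det(M) ≠ 0, M⁻¹ = (1/det(M)) * [[d, -b], [-c, a]].
det(M) = (-3)*(4) - (-5)*(-3) = -12 - 15 = -27.
M⁻¹ = (1/-27) * [[4, 5], [3, -3]].
Dividing each entry by -27 and reducing:
M⁻¹ =
[    -4/27     -5/27 ]
[     -1/9       1/9 ]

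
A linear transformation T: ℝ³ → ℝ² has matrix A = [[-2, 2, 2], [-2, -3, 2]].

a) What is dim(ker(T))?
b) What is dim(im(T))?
dim(ker) = 1, dim(im) = 2

The two rows are not scalar multiples of one another (no single k satisfies row 2 = k × row 1), so they are linearly independent.
Thus rank(A) = 2.
dim(im(T)) = rank(A) = 2.
By the rank-nullity theorem applied to T: ℝ³ → ℝ², rank(A) + nullity(A) = 3 (the domain dimension), so dim(ker(T)) = 3 - 2 = 1.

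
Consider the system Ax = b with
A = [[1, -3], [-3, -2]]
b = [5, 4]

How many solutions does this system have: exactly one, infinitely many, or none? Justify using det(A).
Exactly one solution

Compute det(A) = (1)*(-2) - (-3)*(-3) = -11.
Because det(A) ≠ 0, A is invertible and Ax = b has a unique solution for every b (here x = A⁻¹ b).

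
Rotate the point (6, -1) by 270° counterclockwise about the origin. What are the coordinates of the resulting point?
(-1, -6)

Rotation matrix R(θ) = [[cos θ, -sin θ], [sin θ, cos θ]]; for θ = 270°:
R = [[0, 1], [-1, 0]]
Result: R × [6, -1]ᵀ = [0·6 + (1)·-1, -1·6 + (0)·-1]ᵀ = (-1, -6)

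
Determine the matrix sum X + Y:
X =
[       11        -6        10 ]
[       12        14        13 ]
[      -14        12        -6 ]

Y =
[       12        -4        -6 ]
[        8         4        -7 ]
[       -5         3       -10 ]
X + Y =
[       23       -10         4 ]
[       20        18         6 ]
[      -19        15       -16 ]

Matrix addition is elementwise: (X+Y)[i][j] = X[i][j] + Y[i][j].
  (X+Y)[0][0] = (11) + (12) = 23
  (X+Y)[0][1] = (-6) + (-4) = -10
  (X+Y)[0][2] = (10) + (-6) = 4
  (X+Y)[1][0] = (12) + (8) = 20
  (X+Y)[1][1] = (14) + (4) = 18
  (X+Y)[1][2] = (13) + (-7) = 6
  (X+Y)[2][0] = (-14) + (-5) = -19
  (X+Y)[2][1] = (12) + (3) = 15
  (X+Y)[2][2] = (-6) + (-10) = -16
X + Y =
[       23       -10         4 ]
[       20        18         6 ]
[      -19        15       -16 ]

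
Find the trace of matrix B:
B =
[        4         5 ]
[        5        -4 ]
tr(B) = 4 - 4 = 0

The trace of a square matrix is the sum of its diagonal entries.
Diagonal entries of B: B[0][0] = 4, B[1][1] = -4.
tr(B) = 4 - 4 = 0.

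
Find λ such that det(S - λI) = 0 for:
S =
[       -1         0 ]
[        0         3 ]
λ = -1, 3

Solve det(S - λI) = 0. For a 2×2 matrix the characteristic equation is λ² - (trace)λ + det = 0.
trace(S) = a + d = -1 + 3 = 2.
det(S) = a*d - b*c = (-1)*(3) - (0)*(0) = -3 - 0 = -3.
Characteristic equation: λ² - (2)λ + (-3) = 0.
Discriminant = (2)² - 4*(-3) = 4 + 12 = 16.
λ = (2 ± √16) / 2 = (2 ± 4) / 2 = -1, 3.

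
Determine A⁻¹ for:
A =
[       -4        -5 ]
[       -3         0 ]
det(A) = -15
A⁻¹ =
[        0      -1/3 ]
[     -1/5      4/15 ]

For a 2×2 matrix A = [[a, b], [c, d]] with det(A) ≠ 0, A⁻¹ = (1/det(A)) * [[d, -b], [-c, a]].
det(A) = (-4)*(0) - (-5)*(-3) = 0 - 15 = -15.
A⁻¹ = (1/-15) * [[0, 5], [3, -4]].
Dividing each entry by -15 and reducing:
A⁻¹ =
[        0      -1/3 ]
[     -1/5      4/15 ]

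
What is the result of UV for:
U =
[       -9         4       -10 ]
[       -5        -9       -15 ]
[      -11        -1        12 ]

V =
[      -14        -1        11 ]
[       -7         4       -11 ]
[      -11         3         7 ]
UV =
[      208        -5      -213 ]
[      298       -76       -61 ]
[       29        43       -26 ]

Matrix multiplication: (UV)[i][j] = sum over k of U[i][k] * V[k][j].
  (UV)[0][0] = (-9)*(-14) + (4)*(-7) + (-10)*(-11) = 208
  (UV)[0][1] = (-9)*(-1) + (4)*(4) + (-10)*(3) = -5
  (UV)[0][2] = (-9)*(11) + (4)*(-11) + (-10)*(7) = -213
  (UV)[1][0] = (-5)*(-14) + (-9)*(-7) + (-15)*(-11) = 298
  (UV)[1][1] = (-5)*(-1) + (-9)*(4) + (-15)*(3) = -76
  (UV)[1][2] = (-5)*(11) + (-9)*(-11) + (-15)*(7) = -61
  (UV)[2][0] = (-11)*(-14) + (-1)*(-7) + (12)*(-11) = 29
  (UV)[2][1] = (-11)*(-1) + (-1)*(4) + (12)*(3) = 43
  (UV)[2][2] = (-11)*(11) + (-1)*(-11) + (12)*(7) = -26
UV =
[      208        -5      -213 ]
[      298       -76       -61 ]
[       29        43       -26 ]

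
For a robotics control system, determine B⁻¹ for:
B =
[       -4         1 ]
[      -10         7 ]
det(B) = -18
B⁻¹ =
[    -7/18      1/18 ]
[     -5/9       2/9 ]

For a 2×2 matrix B = [[a, b], [c, d]] with det(B) ≠ 0, B⁻¹ = (1/det(B)) * [[d, -b], [-c, a]].
det(B) = (-4)*(7) - (1)*(-10) = -28 + 10 = -18.
B⁻¹ = (1/-18) * [[7, -1], [10, -4]].
Dividing each entry by -18 and reducing:
B⁻¹ =
[    -7/18      1/18 ]
[     -5/9       2/9 ]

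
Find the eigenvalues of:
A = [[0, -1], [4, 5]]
λ = 1, 4

Solve det(A - λI) = 0. For a 2×2 matrix this is λ² - (trace)λ + det = 0.
trace(A) = 0 + 5 = 5.
det(A) = (0)*(5) - (-1)*(4) = 0 + 4 = 4.
Characteristic equation: λ² - (5)λ + (4) = 0.
Discriminant: (5)² - 4*(4) = 25 - 16 = 9.
Roots: λ = (5 ± √9) / 2 = 1, 4.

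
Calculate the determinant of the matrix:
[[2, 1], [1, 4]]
7

For a 2×2 matrix [[a, b], [c, d]], det = ad - bc
det = (2)(4) - (1)(1) = 8 - 1 = 7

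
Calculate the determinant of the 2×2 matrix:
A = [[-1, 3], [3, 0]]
-9

For A = [[a, b], [c, d]], det(A) = a*d - b*c.
det(A) = (-1)*(0) - (3)*(3) = 0 - 9 = -9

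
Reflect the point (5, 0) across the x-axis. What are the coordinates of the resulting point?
(5, 0)

Reflection across x-axis: (5, 0) → (5, 0)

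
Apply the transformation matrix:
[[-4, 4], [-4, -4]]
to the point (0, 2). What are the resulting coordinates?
(8, -8)

Matrix multiplication:
[[-4, 4], [-4, -4]] × [0, 2]ᵀ
= [-4×0 + 4×2, -4×0 + -4×2]ᵀ
= [8.0000, -8.0000]ᵀ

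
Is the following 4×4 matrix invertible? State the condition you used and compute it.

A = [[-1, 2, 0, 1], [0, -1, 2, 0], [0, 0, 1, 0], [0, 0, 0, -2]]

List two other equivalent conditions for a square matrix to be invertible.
Yes, invertible; det(A) = -2 ≠ 0. Equivalent conditions: rank(A) = 4; Ax = 0 has only the trivial solution; 0 is not an eigenvalue; the columns of A are linearly independent.

To check invertibility, compute det(A).
The given matrix is triangular, so det(A) equals the product of its diagonal entries = -2 ≠ 0.
Since det(A) ≠ 0, A is invertible.
Equivalent conditions for a square matrix A to be invertible:
- rank(A) = 4 (full rank).
- The homogeneous system Ax = 0 has only the trivial solution x = 0.
- 0 is not an eigenvalue of A.
- The columns (equivalently rows) of A are linearly independent.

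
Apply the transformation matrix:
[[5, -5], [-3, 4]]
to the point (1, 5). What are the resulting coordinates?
(-20, 17)

Matrix multiplication:
[[5, -5], [-3, 4]] × [1, 5]ᵀ
= [5×1 + -5×5, -3×1 + 4×5]ᵀ
= [-20.0000, 17.0000]ᵀ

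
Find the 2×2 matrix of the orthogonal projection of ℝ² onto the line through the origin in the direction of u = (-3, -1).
[[9/10, 3/10], [3/10, 1/10]]

The orthogonal projection onto the line spanned by a nonzero vector u = (a, b) has matrix P = (u uᵀ) / (uᵀ u) = (1/(a² + b²)) · [[a², ab], [ab, b²]].
Here u = (-3, -1), so a² + b² = 9 + 1 = 10.
P = (1/10) · [[9, 3], [3, 1]] = [[9/10, 3/10], [3/10, 1/10]].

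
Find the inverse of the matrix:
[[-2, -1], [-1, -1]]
[[-1, 1], [1, -2]]

For [[a,b],[c,d]], inverse = (1/det)·[[d,-b],[-c,a]]
det = -2·-1 - -1·-1 = 1
Inverse = (1/1)·[[-1, 1], [1, -2]]
        = [[-1, 1], [1, -2]]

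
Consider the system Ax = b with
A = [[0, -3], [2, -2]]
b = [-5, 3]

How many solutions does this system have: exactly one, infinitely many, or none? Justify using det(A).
Exactly one solution

Compute det(A) = (0)*(-2) - (-3)*(2) = 6.
Because det(A) ≠ 0, A is invertible and Ax = b has a unique solution for every b (here x = A⁻¹ b).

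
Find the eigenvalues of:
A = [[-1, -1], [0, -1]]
λ = -1, -1

Solve det(A - λI) = 0. For a 2×2 matrix this is λ² - (trace)λ + det = 0.
trace(A) = -1 - 1 = -2.
det(A) = (-1)*(-1) - (-1)*(0) = 1 - 0 = 1.
Characteristic equation: λ² - (-2)λ + (1) = 0.
Discriminant: (-2)² - 4*(1) = 4 - 4 = 0.
Roots: λ = (-2 ± √0) / 2 = -1, -1.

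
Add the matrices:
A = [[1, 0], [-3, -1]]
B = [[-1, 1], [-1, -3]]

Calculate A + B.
[[0, 1], [-4, -4]]

Add corresponding elements:
(1)+(-1)=0
(0)+(1)=1
(-3)+(-1)=-4
(-1)+(-3)=-4
A + B = [[0, 1], [-4, -4]]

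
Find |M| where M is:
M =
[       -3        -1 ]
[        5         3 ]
det(M) = -4

For a 2×2 matrix [[a, b], [c, d]], det = a*d - b*c.
det(M) = (-3)*(3) - (-1)*(5) = -9 + 5 = -4.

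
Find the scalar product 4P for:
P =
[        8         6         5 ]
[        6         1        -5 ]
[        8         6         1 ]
4P =
[       32        24        20 ]
[       24         4       -20 ]
[       32        24         4 ]

Scalar multiplication is elementwise: (4P)[i][j] = 4 * P[i][j].
  (4P)[0][0] = 4 * (8) = 32
  (4P)[0][1] = 4 * (6) = 24
  (4P)[0][2] = 4 * (5) = 20
  (4P)[1][0] = 4 * (6) = 24
  (4P)[1][1] = 4 * (1) = 4
  (4P)[1][2] = 4 * (-5) = -20
  (4P)[2][0] = 4 * (8) = 32
  (4P)[2][1] = 4 * (6) = 24
  (4P)[2][2] = 4 * (1) = 4
4P =
[       32        24        20 ]
[       24         4       -20 ]
[       32        24         4 ]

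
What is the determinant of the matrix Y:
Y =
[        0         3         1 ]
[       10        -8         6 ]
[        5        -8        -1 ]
det(Y) = 80

Expand along row 0 (cofactor expansion): det(Y) = a*(e*i - f*h) - b*(d*i - f*g) + c*(d*h - e*g), where the 3×3 is [[a, b, c], [d, e, f], [g, h, i]].
Minor M_00 = (-8)*(-1) - (6)*(-8) = 8 + 48 = 56.
Minor M_01 = (10)*(-1) - (6)*(5) = -10 - 30 = -40.
Minor M_02 = (10)*(-8) - (-8)*(5) = -80 + 40 = -40.
det(Y) = (0)*(56) - (3)*(-40) + (1)*(-40) = 0 + 120 - 40 = 80.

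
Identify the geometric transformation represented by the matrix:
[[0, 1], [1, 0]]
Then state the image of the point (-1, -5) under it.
reflection across the line y = x; image of (-1, -5) is (-5, -1)

This is a symmetric orthogonal matrix with determinant -1, which characterizes a reflection in ℝ².
The matrix [[0, 1], [1, 0]] represents: reflection across the line y = x.
Applying it to (-1, -5): [0·-1 + 1·-5, 1·-1 + 0·-5] = (-5, -1).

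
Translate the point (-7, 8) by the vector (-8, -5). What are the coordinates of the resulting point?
(-15, 3)

Translation by (-8, -5):
x' = -7 + -8 = -15
y' = 8 + -5 = 3
Homogeneous matrix: [[1, 0, -8], [0, 1, -5], [0, 0, 1]]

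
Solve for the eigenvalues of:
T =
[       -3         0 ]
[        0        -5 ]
λ = -5, -3

Solve det(T - λI) = 0. For a 2×2 matrix the characteristic equation is λ² - (trace)λ + det = 0.
trace(T) = a + d = -3 - 5 = -8.
det(T) = a*d - b*c = (-3)*(-5) - (0)*(0) = 15 - 0 = 15.
Characteristic equation: λ² - (-8)λ + (15) = 0.
Discriminant = (-8)² - 4*(15) = 64 - 60 = 4.
λ = (-8 ± √4) / 2 = (-8 ± 2) / 2 = -5, -3.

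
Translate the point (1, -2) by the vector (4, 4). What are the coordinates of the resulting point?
(5, 2)

Translation by (4, 4):
x' = 1 + 4 = 5
y' = -2 + 4 = 2
Homogeneous matrix: [[1, 0, 4], [0, 1, 4], [0, 0, 1]]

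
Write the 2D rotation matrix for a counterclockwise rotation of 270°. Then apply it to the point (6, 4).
R = [[0, 1], [-1, 0]]; R·(6, 4) = (4, -6)

Rotation matrix formula: R(θ) = [[cos θ, -sin θ], [sin θ, cos θ]]
For θ = 270°:
cos(270°) = 0
sin(270°) = -1
R = [[0, 1], [-1, 0]]
Apply to (6, 4): [0·6 + (1)·4, -1·6 + 0·4] = (4, -6)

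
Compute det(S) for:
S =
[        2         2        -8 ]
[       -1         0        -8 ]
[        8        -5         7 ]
det(S) = -234

Expand along row 0 (cofactor expansion): det(S) = a*(e*i - f*h) - b*(d*i - f*g) + c*(d*h - e*g), where the 3×3 is [[a, b, c], [d, e, f], [g, h, i]].
Minor M_00 = (0)*(7) - (-8)*(-5) = 0 - 40 = -40.
Minor M_01 = (-1)*(7) - (-8)*(8) = -7 + 64 = 57.
Minor M_02 = (-1)*(-5) - (0)*(8) = 5 - 0 = 5.
det(S) = (2)*(-40) - (2)*(57) + (-8)*(5) = -80 - 114 - 40 = -234.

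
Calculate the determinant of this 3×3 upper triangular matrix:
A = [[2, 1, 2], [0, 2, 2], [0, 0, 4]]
16

The determinant of a triangular matrix is the product of its diagonal entries (the off-diagonal entries above the diagonal do not affect it).
det(A) = (2) * (2) * (4) = 16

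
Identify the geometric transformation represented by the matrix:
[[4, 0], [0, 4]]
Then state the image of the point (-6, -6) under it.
uniform scaling by factor 4; image of (-6, -6) is (-24, -24)

This is a diagonal matrix with equal entries 4, so it scales both axes by the same factor 4.
The matrix [[4, 0], [0, 4]] represents: uniform scaling by factor 4.
Applying it to (-6, -6): [4·-6 + 0·-6, 0·-6 + 4·-6] = (-24, -24).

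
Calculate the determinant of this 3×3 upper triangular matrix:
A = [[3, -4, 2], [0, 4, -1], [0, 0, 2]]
24

The determinant of a triangular matrix is the product of its diagonal entries (the off-diagonal entries above the diagonal do not affect it).
det(A) = (3) * (4) * (2) = 24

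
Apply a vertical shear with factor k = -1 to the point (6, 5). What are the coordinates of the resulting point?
(6, -1)

Shear matrix for vertical shear with factor k = -1:
[[1, 0], [-1, 1]]
Result: (6, 5) → (6, -1)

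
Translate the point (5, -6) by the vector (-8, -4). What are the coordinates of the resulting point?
(-3, -10)

Translation by (-8, -4):
x' = 5 + -8 = -3
y' = -6 + -4 = -10
Homogeneous matrix: [[1, 0, -8], [0, 1, -4], [0, 0, 1]]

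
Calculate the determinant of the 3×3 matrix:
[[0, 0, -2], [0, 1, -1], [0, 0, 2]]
0

Expansion along first row:
det = 0·det([[1,-1],[0,2]]) - 0·det([[0,-1],[0,2]]) + -2·det([[0,1],[0,0]])
    = 0·(1·2 - -1·0) - 0·(0·2 - -1·0) + -2·(0·0 - 1·0)
    = 0·2 - 0·0 + -2·0
    = 0 + 0 + 0 = 0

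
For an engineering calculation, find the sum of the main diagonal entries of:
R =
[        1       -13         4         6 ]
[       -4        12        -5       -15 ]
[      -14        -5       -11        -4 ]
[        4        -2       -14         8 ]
tr(R) = 1 + 12 - 11 + 8 = 10

The trace of a square matrix is the sum of its diagonal entries.
Diagonal entries of R: R[0][0] = 1, R[1][1] = 12, R[2][2] = -11, R[3][3] = 8.
tr(R) = 1 + 12 - 11 + 8 = 10.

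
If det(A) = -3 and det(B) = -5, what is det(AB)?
15

Use the multiplicative property of determinants: det(AB) = det(A)*det(B).
det(AB) = (-3)*(-5) = 15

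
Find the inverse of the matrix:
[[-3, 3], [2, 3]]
[[-1/5, 1/5], [2/15, 1/5]]

For [[a,b],[c,d]], inverse = (1/det)·[[d,-b],[-c,a]]
det = -3·3 - 3·2 = -15
Inverse = (1/-15)·[[3, -3], [-2, -3]]
        = [[-1/5, 1/5], [2/15, 1/5]]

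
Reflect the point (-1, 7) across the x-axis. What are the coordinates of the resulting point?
(-1, -7)

Reflection across x-axis: (-1, 7) → (-1, -7)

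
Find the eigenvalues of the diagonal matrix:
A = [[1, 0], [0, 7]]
λ₁ = 1, λ₂ = 7

The characteristic polynomial of A is det(A - λI) = (1 - λ)(7 - λ) = 0.
The roots are λ = 1 and λ = 7, so the eigenvalues are the diagonal entries.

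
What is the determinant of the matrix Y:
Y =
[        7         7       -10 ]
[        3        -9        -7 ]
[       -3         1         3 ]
det(Y) = 184

Expand along row 0 (cofactor expansion): det(Y) = a*(e*i - f*h) - b*(d*i - f*g) + c*(d*h - e*g), where the 3×3 is [[a, b, c], [d, e, f], [g, h, i]].
Minor M_00 = (-9)*(3) - (-7)*(1) = -27 + 7 = -20.
Minor M_01 = (3)*(3) - (-7)*(-3) = 9 - 21 = -12.
Minor M_02 = (3)*(1) - (-9)*(-3) = 3 - 27 = -24.
det(Y) = (7)*(-20) - (7)*(-12) + (-10)*(-24) = -140 + 84 + 240 = 184.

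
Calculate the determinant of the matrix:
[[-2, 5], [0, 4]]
-8

For a 2×2 matrix [[a, b], [c, d]], det = ad - bc
det = (-2)(4) - (5)(0) = -8 - 0 = -8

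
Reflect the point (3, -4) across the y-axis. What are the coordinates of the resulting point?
(-3, -4)

Reflection across y-axis: (3, -4) → (-3, -4)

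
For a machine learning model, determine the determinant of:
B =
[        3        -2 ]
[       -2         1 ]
det(B) = -1

For a 2×2 matrix [[a, b], [c, d]], det = a*d - b*c.
det(B) = (3)*(1) - (-2)*(-2) = 3 - 4 = -1.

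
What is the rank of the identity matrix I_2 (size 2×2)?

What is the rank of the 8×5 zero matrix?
rank(I_2) = 2, rank(0) = 0

The identity I_2 has 2 columns that are the standard basis vectors e_1, …, e_2. These are linearly independent, so all 2 columns are pivots and rank(I_2) = 2.
The 8×5 zero matrix has every entry zero, so every row is the zero row and there are no pivots; rank(0) = 0.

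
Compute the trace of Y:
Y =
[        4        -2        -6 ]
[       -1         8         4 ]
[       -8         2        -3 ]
tr(Y) = 4 + 8 - 3 = 9

The trace of a square matrix is the sum of its diagonal entries.
Diagonal entries of Y: Y[0][0] = 4, Y[1][1] = 8, Y[2][2] = -3.
tr(Y) = 4 + 8 - 3 = 9.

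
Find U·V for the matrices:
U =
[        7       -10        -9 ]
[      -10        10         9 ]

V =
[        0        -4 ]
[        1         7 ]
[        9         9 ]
UV =
[      -91      -179 ]
[       91       191 ]

Matrix multiplication: (UV)[i][j] = sum over k of U[i][k] * V[k][j].
  (UV)[0][0] = (7)*(0) + (-10)*(1) + (-9)*(9) = -91
  (UV)[0][1] = (7)*(-4) + (-10)*(7) + (-9)*(9) = -179
  (UV)[1][0] = (-10)*(0) + (10)*(1) + (9)*(9) = 91
  (UV)[1][1] = (-10)*(-4) + (10)*(7) + (9)*(9) = 191
UV =
[      -91      -179 ]
[       91       191 ]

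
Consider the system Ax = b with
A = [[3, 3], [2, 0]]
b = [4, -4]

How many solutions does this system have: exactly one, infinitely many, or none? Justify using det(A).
Exactly one solution

Compute det(A) = (3)*(0) - (3)*(2) = -6.
Because det(A) ≠ 0, A is invertible and Ax = b has a unique solution for every b (here x = A⁻¹ b).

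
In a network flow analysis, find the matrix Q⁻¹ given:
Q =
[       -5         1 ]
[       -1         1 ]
det(Q) = -4
Q⁻¹ =
[     -1/4       1/4 ]
[     -1/4       5/4 ]

For a 2×2 matrix Q = [[a, b], [c, d]] with det(Q) ≠ 0, Q⁻¹ = (1/det(Q)) * [[d, -b], [-c, a]].
det(Q) = (-5)*(1) - (1)*(-1) = -5 + 1 = -4.
Q⁻¹ = (1/-4) * [[1, -1], [1, -5]].
Dividing each entry by -4 and reducing:
Q⁻¹ =
[     -1/4       1/4 ]
[     -1/4       5/4 ]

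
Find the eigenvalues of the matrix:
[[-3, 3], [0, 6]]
λ = -3 and λ = 6

Characteristic equation: det(A - λI) = 0
λ² - (trace)λ + (det) = 0
λ² - (3)λ + (-18) = 0
λ² - 3λ - 18 = 0
Solving: λ = -3, 6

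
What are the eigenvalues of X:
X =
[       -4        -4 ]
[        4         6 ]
λ = -2, 4

Solve det(X - λI) = 0. For a 2×2 matrix the characteristic equation is λ² - (trace)λ + det = 0.
trace(X) = a + d = -4 + 6 = 2.
det(X) = a*d - b*c = (-4)*(6) - (-4)*(4) = -24 + 16 = -8.
Characteristic equation: λ² - (2)λ + (-8) = 0.
Discriminant = (2)² - 4*(-8) = 4 + 32 = 36.
λ = (2 ± √36) / 2 = (2 ± 6) / 2 = -2, 4.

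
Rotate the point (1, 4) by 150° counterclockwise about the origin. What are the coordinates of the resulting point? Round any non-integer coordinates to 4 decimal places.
(-2.8660, -2.9641)

Rotation matrix R(θ) = [[cos θ, -sin θ], [sin θ, cos θ]]; for θ = 150°:
R = [[-√3/2, -1/2], [1/2, -√3/2]]
Result: R × [1, 4]ᵀ = [-√3/2·1 + (-1/2)·4, 1/2·1 + (-√3/2)·4]ᵀ = (-2.8660, -2.9641)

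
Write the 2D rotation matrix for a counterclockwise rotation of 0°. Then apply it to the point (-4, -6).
R = [[1, 0], [0, 1]]; R·(-4, -6) = (-4, -6)

Rotation matrix formula: R(θ) = [[cos θ, -sin θ], [sin θ, cos θ]]
For θ = 0°:
cos(0°) = 1
sin(0°) = 0
R = [[1, 0], [0, 1]]
Apply to (-4, -6): [1·-4 + (0)·-6, 0·-4 + 1·-6] = (-4, -6)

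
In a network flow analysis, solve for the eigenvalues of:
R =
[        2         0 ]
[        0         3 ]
λ = 2, 3

Solve det(R - λI) = 0. For a 2×2 matrix the characteristic equation is λ² - (trace)λ + det = 0.
trace(R) = a + d = 2 + 3 = 5.
det(R) = a*d - b*c = (2)*(3) - (0)*(0) = 6 - 0 = 6.
Characteristic equation: λ² - (5)λ + (6) = 0.
Discriminant = (5)² - 4*(6) = 25 - 24 = 1.
λ = (5 ± √1) / 2 = (5 ± 1) / 2 = 2, 3.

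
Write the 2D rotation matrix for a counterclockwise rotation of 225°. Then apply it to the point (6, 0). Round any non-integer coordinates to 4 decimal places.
R = [[-√2/2, √2/2], [-√2/2, -√2/2]]; R·(6, 0) = (-4.2426, -4.2426)

Rotation matrix formula: R(θ) = [[cos θ, -sin θ], [sin θ, cos θ]]
For θ = 225°:
cos(225°) = -√2/2
sin(225°) = -√2/2
R = [[-√2/2, √2/2], [-√2/2, -√2/2]]
Apply to (6, 0): [-√2/2·6 + (√2/2)·0, -√2/2·6 + -√2/2·0] = (-4.2426, -4.2426)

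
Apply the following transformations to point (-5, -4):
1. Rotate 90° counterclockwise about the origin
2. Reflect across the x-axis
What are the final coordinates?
(4, 5)

Step 1: Rotate 90° → (4, -5)
Step 2: Reflect across the x-axis → (4, 5)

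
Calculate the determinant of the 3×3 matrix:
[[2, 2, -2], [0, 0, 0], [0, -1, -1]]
0

Expansion along first row:
det = 2·det([[0,0],[-1,-1]]) - 2·det([[0,0],[0,-1]]) + -2·det([[0,0],[0,-1]])
    = 2·(0·-1 - 0·-1) - 2·(0·-1 - 0·0) + -2·(0·-1 - 0·0)
    = 2·0 - 2·0 + -2·0
    = 0 + 0 + 0 = 0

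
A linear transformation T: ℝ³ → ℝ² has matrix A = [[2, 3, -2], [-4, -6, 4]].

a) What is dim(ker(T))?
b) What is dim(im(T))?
dim(ker) = 2, dim(im) = 1

Observe that row 2 = -2 × row 1 (so the rows are linearly dependent).
Thus rank(A) = 1 (only one linearly independent row).
dim(im(T)) = rank(A) = 1.
By the rank-nullity theorem applied to T: ℝ³ → ℝ², rank(A) + nullity(A) = 3 (the domain dimension), so dim(ker(T)) = 3 - 1 = 2.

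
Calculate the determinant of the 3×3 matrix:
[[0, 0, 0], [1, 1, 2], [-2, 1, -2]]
0

Expansion along first row:
det = 0·det([[1,2],[1,-2]]) - 0·det([[1,2],[-2,-2]]) + 0·det([[1,1],[-2,1]])
    = 0·(1·-2 - 2·1) - 0·(1·-2 - 2·-2) + 0·(1·1 - 1·-2)
    = 0·-4 - 0·2 + 0·3
    = 0 + 0 + 0 = 0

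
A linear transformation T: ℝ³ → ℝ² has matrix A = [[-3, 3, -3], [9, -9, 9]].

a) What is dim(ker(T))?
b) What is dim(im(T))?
dim(ker) = 2, dim(im) = 1

Observe that row 2 = -3 × row 1 (so the rows are linearly dependent).
Thus rank(A) = 1 (only one linearly independent row).
dim(im(T)) = rank(A) = 1.
By the rank-nullity theorem applied to T: ℝ³ → ℝ², rank(A) + nullity(A) = 3 (the domain dimension), so dim(ker(T)) = 3 - 1 = 2.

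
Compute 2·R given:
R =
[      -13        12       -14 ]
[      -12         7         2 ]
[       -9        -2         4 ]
2R =
[      -26        24       -28 ]
[      -24        14         4 ]
[      -18        -4         8 ]

Scalar multiplication is elementwise: (2R)[i][j] = 2 * R[i][j].
  (2R)[0][0] = 2 * (-13) = -26
  (2R)[0][1] = 2 * (12) = 24
  (2R)[0][2] = 2 * (-14) = -28
  (2R)[1][0] = 2 * (-12) = -24
  (2R)[1][1] = 2 * (7) = 14
  (2R)[1][2] = 2 * (2) = 4
  (2R)[2][0] = 2 * (-9) = -18
  (2R)[2][1] = 2 * (-2) = -4
  (2R)[2][2] = 2 * (4) = 8
2R =
[      -26        24       -28 ]
[      -24        14         4 ]
[      -18        -4         8 ]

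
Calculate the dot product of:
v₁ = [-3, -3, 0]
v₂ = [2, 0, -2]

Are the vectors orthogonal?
-6, No

The dot product is the sum of products of corresponding components.
v₁·v₂ = (-3)*(2) + (-3)*(0) + (0)*(-2) = -6 + 0 + 0 = -6.
Two vectors are orthogonal iff their dot product is 0; here the dot product is -6, so the vectors are not orthogonal.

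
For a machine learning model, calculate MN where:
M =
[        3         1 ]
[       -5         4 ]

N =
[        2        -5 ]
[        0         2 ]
MN =
[        6       -13 ]
[      -10        33 ]

Matrix multiplication: (MN)[i][j] = sum over k of M[i][k] * N[k][j].
  (MN)[0][0] = (3)*(2) + (1)*(0) = 6
  (MN)[0][1] = (3)*(-5) + (1)*(2) = -13
  (MN)[1][0] = (-5)*(2) + (4)*(0) = -10
  (MN)[1][1] = (-5)*(-5) + (4)*(2) = 33
MN =
[        6       -13 ]
[      -10        33 ]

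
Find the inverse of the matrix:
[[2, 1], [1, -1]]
[[1/3, 1/3], [1/3, -2/3]]

For [[a,b],[c,d]], inverse = (1/det)·[[d,-b],[-c,a]]
det = 2·-1 - 1·1 = -3
Inverse = (1/-3)·[[-1, -1], [-1, 2]]
        = [[1/3, 1/3], [1/3, -2/3]]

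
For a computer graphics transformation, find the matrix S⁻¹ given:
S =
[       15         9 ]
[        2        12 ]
det(S) = 162
S⁻¹ =
[     2/27     -1/18 ]
[    -1/81      5/54 ]

For a 2×2 matrix S = [[a, b], [c, d]] with det(S) ≠ 0, S⁻¹ = (1/det(S)) * [[d, -b], [-c, a]].
det(S) = (15)*(12) - (9)*(2) = 180 - 18 = 162.
S⁻¹ = (1/162) * [[12, -9], [-2, 15]].
Dividing each entry by 162 and reducing:
S⁻¹ =
[     2/27     -1/18 ]
[    -1/81      5/54 ]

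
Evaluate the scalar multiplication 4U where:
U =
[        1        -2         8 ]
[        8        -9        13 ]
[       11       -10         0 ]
4U =
[        4        -8        32 ]
[       32       -36        52 ]
[       44       -40         0 ]

Scalar multiplication is elementwise: (4U)[i][j] = 4 * U[i][j].
  (4U)[0][0] = 4 * (1) = 4
  (4U)[0][1] = 4 * (-2) = -8
  (4U)[0][2] = 4 * (8) = 32
  (4U)[1][0] = 4 * (8) = 32
  (4U)[1][1] = 4 * (-9) = -36
  (4U)[1][2] = 4 * (13) = 52
  (4U)[2][0] = 4 * (11) = 44
  (4U)[2][1] = 4 * (-10) = -40
  (4U)[2][2] = 4 * (0) = 0
4U =
[        4        -8        32 ]
[       32       -36        52 ]
[       44       -40         0 ]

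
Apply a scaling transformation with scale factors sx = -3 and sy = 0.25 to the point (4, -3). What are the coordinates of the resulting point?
(-12, -0.75)

Scaling matrix:
[[-3, 0], [0, 0.25]]
Result: (4 × -3, -3 × 0.25) = (-12, -0.75)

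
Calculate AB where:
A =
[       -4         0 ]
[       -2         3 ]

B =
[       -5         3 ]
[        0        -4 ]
AB =
[       20       -12 ]
[       10       -18 ]

Matrix multiplication: (AB)[i][j] = sum over k of A[i][k] * B[k][j].
  (AB)[0][0] = (-4)*(-5) + (0)*(0) = 20
  (AB)[0][1] = (-4)*(3) + (0)*(-4) = -12
  (AB)[1][0] = (-2)*(-5) + (3)*(0) = 10
  (AB)[1][1] = (-2)*(3) + (3)*(-4) = -18
AB =
[       20       -12 ]
[       10       -18 ]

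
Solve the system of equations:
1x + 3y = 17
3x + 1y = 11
x = 2, y = 5

Use elimination (row reduction):
Equation 1: 1x + 3y = 17.
Equation 2: 3x + 1y = 11.
Multiply Eq1 by 3 and Eq2 by 1: 3x + 9y = 51;  3x + 1y = 11.
Subtract: (-8)y = -40, so y = 5.
Back-substitute into Eq1: 1x + 3*(5) = 17, so x = 2.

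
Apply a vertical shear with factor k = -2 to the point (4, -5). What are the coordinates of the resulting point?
(4, -13)

Shear matrix for vertical shear with factor k = -2:
[[1, 0], [-2, 1]]
Result: (4, -5) → (4, -13)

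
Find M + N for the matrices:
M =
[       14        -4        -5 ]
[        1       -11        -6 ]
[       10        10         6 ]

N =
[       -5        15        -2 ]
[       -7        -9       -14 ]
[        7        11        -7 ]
M + N =
[        9        11        -7 ]
[       -6       -20       -20 ]
[       17        21        -1 ]

Matrix addition is elementwise: (M+N)[i][j] = M[i][j] + N[i][j].
  (M+N)[0][0] = (14) + (-5) = 9
  (M+N)[0][1] = (-4) + (15) = 11
  (M+N)[0][2] = (-5) + (-2) = -7
  (M+N)[1][0] = (1) + (-7) = -6
  (M+N)[1][1] = (-11) + (-9) = -20
  (M+N)[1][2] = (-6) + (-14) = -20
  (M+N)[2][0] = (10) + (7) = 17
  (M+N)[2][1] = (10) + (11) = 21
  (M+N)[2][2] = (6) + (-7) = -1
M + N =
[        9        11        -7 ]
[       -6       -20       -20 ]
[       17        21        -1 ]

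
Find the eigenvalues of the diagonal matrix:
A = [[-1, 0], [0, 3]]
λ₁ = -1, λ₂ = 3

The characteristic polynomial of A is det(A - λI) = (-1 - λ)(3 - λ) = 0.
The roots are λ = -1 and λ = 3, so the eigenvalues are the diagonal entries.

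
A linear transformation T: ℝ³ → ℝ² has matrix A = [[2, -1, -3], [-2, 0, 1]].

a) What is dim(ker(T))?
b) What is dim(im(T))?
dim(ker) = 1, dim(im) = 2

The two rows are not scalar multiples of one another (no single k satisfies row 2 = k × row 1), so they are linearly independent.
Thus rank(A) = 2.
dim(im(T)) = rank(A) = 2.
By the rank-nullity theorem applied to T: ℝ³ → ℝ², rank(A) + nullity(A) = 3 (the domain dimension), so dim(ker(T)) = 3 - 2 = 1.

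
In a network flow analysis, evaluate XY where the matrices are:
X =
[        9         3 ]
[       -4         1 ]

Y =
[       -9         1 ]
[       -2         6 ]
XY =
[      -87        27 ]
[       34         2 ]

Matrix multiplication: (XY)[i][j] = sum over k of X[i][k] * Y[k][j].
  (XY)[0][0] = (9)*(-9) + (3)*(-2) = -87
  (XY)[0][1] = (9)*(1) + (3)*(6) = 27
  (XY)[1][0] = (-4)*(-9) + (1)*(-2) = 34
  (XY)[1][1] = (-4)*(1) + (1)*(6) = 2
XY =
[      -87        27 ]
[       34         2 ]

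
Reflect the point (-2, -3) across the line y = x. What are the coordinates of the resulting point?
(-3, -2)

Reflection across line y = x: (-2, -3) → (-3, -2)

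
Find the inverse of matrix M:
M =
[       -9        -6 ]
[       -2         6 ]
det(M) = -66
M⁻¹ =
[    -1/11     -1/11 ]
[    -1/33      3/22 ]

For a 2×2 matrix M = [[a, b], [c, d]] with det(M) ≠ 0, M⁻¹ = (1/det(M)) * [[d, -b], [-c, a]].
det(M) = (-9)*(6) - (-6)*(-2) = -54 - 12 = -66.
M⁻¹ = (1/-66) * [[6, 6], [2, -9]].
Dividing each entry by -66 and reducing:
M⁻¹ =
[    -1/11     -1/11 ]
[    -1/33      3/22 ]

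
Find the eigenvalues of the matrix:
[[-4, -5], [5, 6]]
λ = 1 and λ = 1

Characteristic equation: det(A - λI) = 0
λ² - (trace)λ + (det) = 0
λ² - (2)λ + (1) = 0
λ² - 2λ + 1 = 0
Solving: λ = 1, 1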